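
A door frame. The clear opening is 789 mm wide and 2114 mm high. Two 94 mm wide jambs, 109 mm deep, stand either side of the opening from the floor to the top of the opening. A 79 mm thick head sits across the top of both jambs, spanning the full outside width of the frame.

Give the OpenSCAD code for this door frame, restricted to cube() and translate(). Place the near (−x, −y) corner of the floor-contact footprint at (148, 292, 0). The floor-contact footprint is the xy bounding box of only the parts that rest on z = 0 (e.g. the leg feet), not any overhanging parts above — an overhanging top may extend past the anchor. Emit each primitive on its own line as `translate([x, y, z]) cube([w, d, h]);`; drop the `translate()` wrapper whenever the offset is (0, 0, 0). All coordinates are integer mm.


translate([148, 292, 0]) cube([94, 109, 2114]);
translate([1031, 292, 0]) cube([94, 109, 2114]);
translate([148, 292, 2114]) cube([977, 109, 79]);


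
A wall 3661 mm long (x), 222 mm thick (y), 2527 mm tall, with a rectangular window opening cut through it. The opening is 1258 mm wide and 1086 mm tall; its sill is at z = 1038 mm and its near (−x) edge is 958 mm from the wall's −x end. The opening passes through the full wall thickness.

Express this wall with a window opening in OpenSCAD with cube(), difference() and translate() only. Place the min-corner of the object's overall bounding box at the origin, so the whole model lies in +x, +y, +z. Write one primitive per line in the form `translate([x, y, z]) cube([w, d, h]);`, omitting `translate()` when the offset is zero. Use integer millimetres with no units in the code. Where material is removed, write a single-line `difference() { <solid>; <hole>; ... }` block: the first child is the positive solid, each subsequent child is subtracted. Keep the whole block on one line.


difference() { cube([3661, 222, 2527]); translate([958, 0, 1038]) cube([1258, 222, 1086]); }


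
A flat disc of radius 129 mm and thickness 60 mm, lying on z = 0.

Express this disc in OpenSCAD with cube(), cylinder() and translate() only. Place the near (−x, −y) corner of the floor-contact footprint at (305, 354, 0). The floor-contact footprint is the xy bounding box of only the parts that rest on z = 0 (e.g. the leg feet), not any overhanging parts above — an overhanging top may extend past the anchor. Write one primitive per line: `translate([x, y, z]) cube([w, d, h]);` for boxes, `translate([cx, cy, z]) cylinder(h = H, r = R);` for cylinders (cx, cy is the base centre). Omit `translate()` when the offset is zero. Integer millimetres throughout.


translate([434, 483, 0]) cylinder(h = 60, r = 129);


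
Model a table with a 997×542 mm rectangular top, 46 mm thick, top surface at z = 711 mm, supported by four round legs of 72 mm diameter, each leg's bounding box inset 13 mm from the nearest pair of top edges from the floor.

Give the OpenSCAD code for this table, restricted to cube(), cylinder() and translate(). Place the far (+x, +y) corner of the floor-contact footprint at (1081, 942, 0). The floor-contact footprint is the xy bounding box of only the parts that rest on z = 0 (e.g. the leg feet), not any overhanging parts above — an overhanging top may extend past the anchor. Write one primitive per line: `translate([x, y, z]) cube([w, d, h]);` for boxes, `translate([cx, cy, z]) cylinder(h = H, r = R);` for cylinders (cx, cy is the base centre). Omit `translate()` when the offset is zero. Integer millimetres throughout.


// leg_h = 711 - 46 = 665
translate([97, 413, 665]) cube([997, 542, 46]);
translate([146, 462, 0]) cylinder(h = 665, r = 36);
translate([1045, 462, 0]) cylinder(h = 665, r = 36);
translate([146, 906, 0]) cylinder(h = 665, r = 36);
translate([1045, 906, 0]) cylinder(h = 665, r = 36);


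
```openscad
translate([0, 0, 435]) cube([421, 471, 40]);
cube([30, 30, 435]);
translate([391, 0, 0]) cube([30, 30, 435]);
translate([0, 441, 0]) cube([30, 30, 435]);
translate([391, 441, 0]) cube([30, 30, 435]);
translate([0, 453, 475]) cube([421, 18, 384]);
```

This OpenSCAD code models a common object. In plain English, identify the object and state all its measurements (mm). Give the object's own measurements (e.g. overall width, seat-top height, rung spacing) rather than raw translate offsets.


A chair. The seat is a 421×471×40 mm slab with its top at z = 475 mm, on four 30×30 mm corner legs (flush with the seat edges, standing on z = 0). A flat backrest 18 mm thick, 384 mm tall, spans the full seat width and rises from the seat top along its +y edge, rear face flush with the rear of the seat.


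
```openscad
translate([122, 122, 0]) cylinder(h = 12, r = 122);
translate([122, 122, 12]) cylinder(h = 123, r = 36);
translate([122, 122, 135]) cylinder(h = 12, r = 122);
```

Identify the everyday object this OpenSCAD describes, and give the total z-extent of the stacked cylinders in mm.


A spool. The overall height is 147 mm.

Three coaxial cylinders, large–small–large — a spool. Two 12 mm flanges and a 123 mm core give 12 + 123 + 12 = 147 mm.


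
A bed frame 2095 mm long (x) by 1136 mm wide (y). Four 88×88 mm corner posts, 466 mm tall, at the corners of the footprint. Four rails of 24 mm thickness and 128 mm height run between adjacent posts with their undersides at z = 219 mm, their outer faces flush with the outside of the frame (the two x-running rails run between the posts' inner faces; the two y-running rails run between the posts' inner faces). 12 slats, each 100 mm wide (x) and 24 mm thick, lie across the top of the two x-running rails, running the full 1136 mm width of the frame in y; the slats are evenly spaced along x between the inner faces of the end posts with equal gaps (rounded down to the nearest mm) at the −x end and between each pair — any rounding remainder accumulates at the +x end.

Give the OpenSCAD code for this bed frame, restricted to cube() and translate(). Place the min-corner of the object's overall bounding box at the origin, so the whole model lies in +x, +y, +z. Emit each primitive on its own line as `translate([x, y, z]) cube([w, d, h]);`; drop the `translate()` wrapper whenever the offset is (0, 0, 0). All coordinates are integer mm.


cube([88, 88, 466]);
translate([0, 1048, 0]) cube([88, 88, 466]);
translate([2007, 0, 0]) cube([88, 88, 466]);
translate([2007, 1048, 0]) cube([88, 88, 466]);
translate([88, 0, 219]) cube([1919, 24, 128]);
translate([88, 1112, 219]) cube([1919, 24, 128]);
translate([0, 88, 219]) cube([24, 960, 128]);
translate([2071, 88, 219]) cube([24, 960, 128]);
translate([143, 0, 347]) cube([100, 1136, 24]);
translate([298, 0, 347]) cube([100, 1136, 24]);
translate([453, 0, 347]) cube([100, 1136, 24]);
translate([608, 0, 347]) cube([100, 1136, 24]);
translate([763, 0, 347]) cube([100, 1136, 24]);
translate([918, 0, 347]) cube([100, 1136, 24]);
translate([1073, 0, 347]) cube([100, 1136, 24]);
translate([1228, 0, 347]) cube([100, 1136, 24]);
translate([1383, 0, 347]) cube([100, 1136, 24]);
translate([1538, 0, 347]) cube([100, 1136, 24]);
translate([1693, 0, 347]) cube([100, 1136, 24]);
translate([1848, 0, 347]) cube([100, 1136, 24]);


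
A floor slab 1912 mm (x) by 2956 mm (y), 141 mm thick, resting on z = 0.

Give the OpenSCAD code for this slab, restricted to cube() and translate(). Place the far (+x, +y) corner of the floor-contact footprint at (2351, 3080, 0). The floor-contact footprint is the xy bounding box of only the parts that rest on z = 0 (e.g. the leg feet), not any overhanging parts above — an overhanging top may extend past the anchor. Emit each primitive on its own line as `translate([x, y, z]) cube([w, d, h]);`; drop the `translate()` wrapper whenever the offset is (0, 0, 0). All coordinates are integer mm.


translate([439, 124, 0]) cube([1912, 2956, 141]);


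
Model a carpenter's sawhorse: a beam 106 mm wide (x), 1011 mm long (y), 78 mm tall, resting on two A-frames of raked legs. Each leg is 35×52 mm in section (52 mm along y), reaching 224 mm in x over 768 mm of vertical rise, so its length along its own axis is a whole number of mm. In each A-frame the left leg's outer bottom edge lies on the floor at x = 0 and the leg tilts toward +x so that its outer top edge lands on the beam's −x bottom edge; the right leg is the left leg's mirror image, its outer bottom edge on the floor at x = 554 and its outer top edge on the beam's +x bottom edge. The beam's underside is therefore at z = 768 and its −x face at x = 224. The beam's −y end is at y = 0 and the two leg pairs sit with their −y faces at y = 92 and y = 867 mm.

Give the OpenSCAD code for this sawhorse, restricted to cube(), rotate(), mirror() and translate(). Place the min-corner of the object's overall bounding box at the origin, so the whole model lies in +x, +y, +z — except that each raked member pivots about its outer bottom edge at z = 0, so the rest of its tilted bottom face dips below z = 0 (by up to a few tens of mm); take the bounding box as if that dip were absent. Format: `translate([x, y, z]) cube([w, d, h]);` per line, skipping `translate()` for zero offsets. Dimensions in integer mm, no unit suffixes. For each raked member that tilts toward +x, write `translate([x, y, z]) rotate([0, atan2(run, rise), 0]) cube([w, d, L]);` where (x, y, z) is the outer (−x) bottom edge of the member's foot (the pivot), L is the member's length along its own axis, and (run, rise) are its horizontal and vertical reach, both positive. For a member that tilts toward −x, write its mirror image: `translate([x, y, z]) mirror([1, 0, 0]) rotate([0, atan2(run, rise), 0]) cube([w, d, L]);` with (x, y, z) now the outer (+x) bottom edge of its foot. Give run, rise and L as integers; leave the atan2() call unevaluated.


translate([224, 0, 768]) cube([106, 1011, 78]);
translate([0, 92, 0]) rotate([0, atan2(224, 768), 0]) cube([35, 52, 800]);
translate([554, 92, 0]) mirror([1, 0, 0]) rotate([0, atan2(224, 768), 0]) cube([35, 52, 800]);
translate([0, 867, 0]) rotate([0, atan2(224, 768), 0]) cube([35, 52, 800]);
translate([554, 867, 0]) mirror([1, 0, 0]) rotate([0, atan2(224, 768), 0]) cube([35, 52, 800]);


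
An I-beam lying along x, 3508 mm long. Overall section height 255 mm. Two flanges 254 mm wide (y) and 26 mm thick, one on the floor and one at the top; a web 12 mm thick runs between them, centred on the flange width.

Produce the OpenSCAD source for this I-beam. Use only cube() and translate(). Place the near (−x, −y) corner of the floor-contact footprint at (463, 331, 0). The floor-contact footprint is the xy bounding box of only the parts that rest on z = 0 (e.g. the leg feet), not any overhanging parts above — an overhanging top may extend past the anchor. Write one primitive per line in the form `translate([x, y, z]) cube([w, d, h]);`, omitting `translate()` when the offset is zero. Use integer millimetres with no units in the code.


translate([463, 331, 0]) cube([3508, 254, 26]);
translate([463, 452, 26]) cube([3508, 12, 203]);
translate([463, 331, 229]) cube([3508, 254, 26]);


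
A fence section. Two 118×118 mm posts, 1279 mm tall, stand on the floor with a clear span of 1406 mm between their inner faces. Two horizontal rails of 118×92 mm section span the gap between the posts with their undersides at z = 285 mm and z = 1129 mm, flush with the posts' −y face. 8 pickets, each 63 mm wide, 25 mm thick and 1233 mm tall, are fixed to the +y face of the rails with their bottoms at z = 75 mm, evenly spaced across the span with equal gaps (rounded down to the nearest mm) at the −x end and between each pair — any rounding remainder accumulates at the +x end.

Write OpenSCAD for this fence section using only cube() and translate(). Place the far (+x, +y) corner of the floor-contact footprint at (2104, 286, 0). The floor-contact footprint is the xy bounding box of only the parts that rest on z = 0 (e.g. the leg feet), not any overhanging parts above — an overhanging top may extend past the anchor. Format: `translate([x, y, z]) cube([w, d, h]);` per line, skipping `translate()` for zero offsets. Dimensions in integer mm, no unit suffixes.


translate([462, 168, 0]) cube([118, 118, 1279]);
translate([1986, 168, 0]) cube([118, 118, 1279]);
translate([580, 168, 285]) cube([1406, 118, 92]);
translate([580, 168, 1129]) cube([1406, 118, 92]);
translate([680, 286, 75]) cube([63, 25, 1233]);
translate([843, 286, 75]) cube([63, 25, 1233]);
translate([1006, 286, 75]) cube([63, 25, 1233]);
translate([1169, 286, 75]) cube([63, 25, 1233]);
translate([1332, 286, 75]) cube([63, 25, 1233]);
translate([1495, 286, 75]) cube([63, 25, 1233]);
translate([1658, 286, 75]) cube([63, 25, 1233]);
translate([1821, 286, 75]) cube([63, 25, 1233]);


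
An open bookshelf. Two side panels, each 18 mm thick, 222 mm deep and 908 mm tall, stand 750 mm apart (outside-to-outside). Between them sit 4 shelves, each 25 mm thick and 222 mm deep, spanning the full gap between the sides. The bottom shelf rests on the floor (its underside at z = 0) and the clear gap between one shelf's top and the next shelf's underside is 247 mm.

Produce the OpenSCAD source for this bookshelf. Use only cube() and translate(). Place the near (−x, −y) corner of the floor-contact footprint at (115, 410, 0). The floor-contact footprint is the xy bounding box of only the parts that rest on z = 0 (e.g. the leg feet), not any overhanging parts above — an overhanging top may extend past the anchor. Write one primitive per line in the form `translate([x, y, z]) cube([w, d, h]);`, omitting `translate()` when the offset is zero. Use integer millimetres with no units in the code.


translate([115, 410, 0]) cube([18, 222, 908]);
translate([847, 410, 0]) cube([18, 222, 908]);
translate([133, 410, 0]) cube([714, 222, 25]);
translate([133, 410, 272]) cube([714, 222, 25]);
translate([133, 410, 544]) cube([714, 222, 25]);
translate([133, 410, 816]) cube([714, 222, 25]);


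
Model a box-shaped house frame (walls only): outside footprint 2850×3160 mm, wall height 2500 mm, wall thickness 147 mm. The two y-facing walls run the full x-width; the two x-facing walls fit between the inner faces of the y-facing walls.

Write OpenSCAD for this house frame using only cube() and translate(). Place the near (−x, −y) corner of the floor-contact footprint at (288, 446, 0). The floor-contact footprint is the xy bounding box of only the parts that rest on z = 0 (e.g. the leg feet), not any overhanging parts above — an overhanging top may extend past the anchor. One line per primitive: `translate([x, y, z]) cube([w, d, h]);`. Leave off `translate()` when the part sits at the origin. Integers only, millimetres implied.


translate([288, 446, 0]) cube([2850, 147, 2500]);
translate([288, 3459, 0]) cube([2850, 147, 2500]);
translate([288, 593, 0]) cube([147, 2866, 2500]);
translate([2991, 593, 0]) cube([147, 2866, 2500]);


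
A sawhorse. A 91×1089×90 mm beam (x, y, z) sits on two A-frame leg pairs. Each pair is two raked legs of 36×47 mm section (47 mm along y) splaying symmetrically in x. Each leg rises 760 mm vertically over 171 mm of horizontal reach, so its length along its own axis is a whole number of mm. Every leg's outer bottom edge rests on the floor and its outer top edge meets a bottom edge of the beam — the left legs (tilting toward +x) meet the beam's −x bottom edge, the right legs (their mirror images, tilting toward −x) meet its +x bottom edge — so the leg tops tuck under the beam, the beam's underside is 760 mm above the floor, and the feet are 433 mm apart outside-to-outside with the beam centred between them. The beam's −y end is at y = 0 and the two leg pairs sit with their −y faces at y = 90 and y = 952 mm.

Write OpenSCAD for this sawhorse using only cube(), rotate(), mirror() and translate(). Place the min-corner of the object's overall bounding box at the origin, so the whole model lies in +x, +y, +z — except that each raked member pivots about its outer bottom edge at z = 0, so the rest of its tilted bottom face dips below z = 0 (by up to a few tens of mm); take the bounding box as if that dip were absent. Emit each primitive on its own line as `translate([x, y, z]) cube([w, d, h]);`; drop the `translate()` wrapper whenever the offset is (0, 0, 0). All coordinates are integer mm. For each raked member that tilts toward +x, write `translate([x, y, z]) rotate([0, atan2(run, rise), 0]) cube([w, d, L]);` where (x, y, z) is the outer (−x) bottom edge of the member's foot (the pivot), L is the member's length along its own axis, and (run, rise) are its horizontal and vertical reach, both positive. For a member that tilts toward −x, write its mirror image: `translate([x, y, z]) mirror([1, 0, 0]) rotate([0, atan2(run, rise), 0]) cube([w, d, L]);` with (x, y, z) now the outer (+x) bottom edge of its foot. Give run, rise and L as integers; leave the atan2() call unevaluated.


translate([171, 0, 760]) cube([91, 1089, 90]);
translate([0, 90, 0]) rotate([0, atan2(171, 760), 0]) cube([36, 47, 779]);
translate([433, 90, 0]) mirror([1, 0, 0]) rotate([0, atan2(171, 760), 0]) cube([36, 47, 779]);
translate([0, 952, 0]) rotate([0, atan2(171, 760), 0]) cube([36, 47, 779]);
translate([433, 952, 0]) mirror([1, 0, 0]) rotate([0, atan2(171, 760), 0]) cube([36, 47, 779]);


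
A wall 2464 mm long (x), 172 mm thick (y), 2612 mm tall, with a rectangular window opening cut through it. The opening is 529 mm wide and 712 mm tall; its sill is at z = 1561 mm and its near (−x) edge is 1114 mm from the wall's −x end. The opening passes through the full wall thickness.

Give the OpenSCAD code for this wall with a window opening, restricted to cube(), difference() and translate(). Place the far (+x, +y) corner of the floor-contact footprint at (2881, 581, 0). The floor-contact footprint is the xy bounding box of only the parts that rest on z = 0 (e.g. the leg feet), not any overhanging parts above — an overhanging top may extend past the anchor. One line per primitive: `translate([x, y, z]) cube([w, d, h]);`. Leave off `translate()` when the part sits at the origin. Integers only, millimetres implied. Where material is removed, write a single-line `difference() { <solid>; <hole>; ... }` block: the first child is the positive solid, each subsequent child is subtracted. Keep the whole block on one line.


difference() { translate([417, 409, 0]) cube([2464, 172, 2612]); translate([1531, 409, 1561]) cube([529, 172, 712]); }


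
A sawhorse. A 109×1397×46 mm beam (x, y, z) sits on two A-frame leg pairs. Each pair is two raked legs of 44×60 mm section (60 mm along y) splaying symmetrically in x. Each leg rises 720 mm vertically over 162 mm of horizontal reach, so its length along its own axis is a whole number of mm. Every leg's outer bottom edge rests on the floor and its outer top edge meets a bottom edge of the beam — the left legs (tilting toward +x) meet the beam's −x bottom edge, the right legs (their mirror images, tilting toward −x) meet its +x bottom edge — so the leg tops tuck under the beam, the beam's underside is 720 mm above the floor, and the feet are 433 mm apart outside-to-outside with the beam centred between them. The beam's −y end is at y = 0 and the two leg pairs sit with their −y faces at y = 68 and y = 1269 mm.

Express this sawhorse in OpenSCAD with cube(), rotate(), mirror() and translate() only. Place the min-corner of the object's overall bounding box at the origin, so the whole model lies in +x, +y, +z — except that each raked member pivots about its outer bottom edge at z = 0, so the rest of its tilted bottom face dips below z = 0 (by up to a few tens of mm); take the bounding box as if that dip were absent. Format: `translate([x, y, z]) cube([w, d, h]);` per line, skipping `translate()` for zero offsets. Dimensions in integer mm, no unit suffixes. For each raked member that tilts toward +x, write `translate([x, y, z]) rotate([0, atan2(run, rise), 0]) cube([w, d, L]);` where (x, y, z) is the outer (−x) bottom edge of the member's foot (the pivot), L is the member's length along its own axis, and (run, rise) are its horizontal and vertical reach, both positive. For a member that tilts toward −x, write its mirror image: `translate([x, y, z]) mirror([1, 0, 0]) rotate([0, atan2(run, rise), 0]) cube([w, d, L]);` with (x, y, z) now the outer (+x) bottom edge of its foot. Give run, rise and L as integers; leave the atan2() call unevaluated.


translate([162, 0, 720]) cube([109, 1397, 46]);
translate([0, 68, 0]) rotate([0, atan2(162, 720), 0]) cube([44, 60, 738]);
translate([433, 68, 0]) mirror([1, 0, 0]) rotate([0, atan2(162, 720), 0]) cube([44, 60, 738]);
translate([0, 1269, 0]) rotate([0, atan2(162, 720), 0]) cube([44, 60, 738]);
translate([433, 1269, 0]) mirror([1, 0, 0]) rotate([0, atan2(162, 720), 0]) cube([44, 60, 738]);


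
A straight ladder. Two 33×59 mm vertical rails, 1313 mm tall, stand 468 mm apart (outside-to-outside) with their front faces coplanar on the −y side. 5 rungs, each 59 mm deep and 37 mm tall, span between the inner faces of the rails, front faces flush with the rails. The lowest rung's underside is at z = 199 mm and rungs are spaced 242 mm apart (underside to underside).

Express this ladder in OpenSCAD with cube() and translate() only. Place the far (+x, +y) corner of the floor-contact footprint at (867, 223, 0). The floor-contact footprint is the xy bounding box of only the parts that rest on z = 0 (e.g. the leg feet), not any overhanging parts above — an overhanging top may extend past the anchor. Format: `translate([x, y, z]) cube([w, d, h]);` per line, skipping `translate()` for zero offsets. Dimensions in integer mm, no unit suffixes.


// rung span = 468 - 2*33 = 402
// rung[k] z = 199 + k*242
translate([399, 164, 0]) cube([33, 59, 1313]);
translate([834, 164, 0]) cube([33, 59, 1313]);
translate([432, 164, 199]) cube([402, 59, 37]);
translate([432, 164, 441]) cube([402, 59, 37]);
translate([432, 164, 683]) cube([402, 59, 37]);
translate([432, 164, 925]) cube([402, 59, 37]);
translate([432, 164, 1167]) cube([402, 59, 37]);


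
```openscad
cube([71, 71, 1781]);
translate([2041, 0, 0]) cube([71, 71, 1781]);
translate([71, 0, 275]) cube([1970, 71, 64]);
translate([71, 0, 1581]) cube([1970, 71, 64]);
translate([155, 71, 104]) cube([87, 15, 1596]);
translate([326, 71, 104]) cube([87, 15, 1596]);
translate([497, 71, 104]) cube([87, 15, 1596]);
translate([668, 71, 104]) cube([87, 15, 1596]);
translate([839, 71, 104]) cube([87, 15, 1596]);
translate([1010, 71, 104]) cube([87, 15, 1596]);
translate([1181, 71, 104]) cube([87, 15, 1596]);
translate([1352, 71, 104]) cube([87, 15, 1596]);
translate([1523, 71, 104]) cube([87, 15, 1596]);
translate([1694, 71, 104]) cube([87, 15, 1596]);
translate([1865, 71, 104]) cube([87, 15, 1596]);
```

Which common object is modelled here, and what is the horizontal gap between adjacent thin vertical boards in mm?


A fence section. The picket gap is 84 mm.

Two posts, two rails, 11 pickets — a fence section. Span 1970 mm holds 11 pickets of 87 mm with 12 equal gaps: ⌊(1970 − 11·87) / 12⌋ = 84 mm.


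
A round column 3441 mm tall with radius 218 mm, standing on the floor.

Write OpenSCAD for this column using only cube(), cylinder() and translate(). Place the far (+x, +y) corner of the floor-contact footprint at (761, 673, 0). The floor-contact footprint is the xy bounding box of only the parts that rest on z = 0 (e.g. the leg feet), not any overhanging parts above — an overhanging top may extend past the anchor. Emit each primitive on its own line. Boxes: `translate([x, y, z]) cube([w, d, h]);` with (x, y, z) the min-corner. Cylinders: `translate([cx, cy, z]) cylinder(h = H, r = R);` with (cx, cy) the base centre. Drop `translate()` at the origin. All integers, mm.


translate([543, 455, 0]) cylinder(h = 3441, r = 218);


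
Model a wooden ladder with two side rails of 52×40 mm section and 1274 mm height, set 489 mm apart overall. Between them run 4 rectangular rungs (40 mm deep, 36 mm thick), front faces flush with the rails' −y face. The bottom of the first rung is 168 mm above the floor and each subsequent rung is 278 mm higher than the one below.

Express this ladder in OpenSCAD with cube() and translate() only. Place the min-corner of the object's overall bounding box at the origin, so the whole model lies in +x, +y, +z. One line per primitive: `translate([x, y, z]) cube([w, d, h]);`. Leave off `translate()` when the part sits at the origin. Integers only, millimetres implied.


cube([52, 40, 1274]);
translate([437, 0, 0]) cube([52, 40, 1274]);
translate([52, 0, 168]) cube([385, 40, 36]);
translate([52, 0, 446]) cube([385, 40, 36]);
translate([52, 0, 724]) cube([385, 40, 36]);
translate([52, 0, 1002]) cube([385, 40, 36]);


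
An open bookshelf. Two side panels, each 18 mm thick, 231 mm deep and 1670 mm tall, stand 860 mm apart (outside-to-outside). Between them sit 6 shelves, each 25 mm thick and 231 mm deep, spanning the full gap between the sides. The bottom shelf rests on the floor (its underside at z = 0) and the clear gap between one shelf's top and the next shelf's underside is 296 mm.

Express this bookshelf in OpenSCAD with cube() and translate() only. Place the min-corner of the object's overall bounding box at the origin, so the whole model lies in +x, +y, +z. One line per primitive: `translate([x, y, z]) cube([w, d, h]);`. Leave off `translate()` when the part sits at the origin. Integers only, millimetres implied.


cube([18, 231, 1670]);
translate([842, 0, 0]) cube([18, 231, 1670]);
translate([18, 0, 0]) cube([824, 231, 25]);
translate([18, 0, 321]) cube([824, 231, 25]);
translate([18, 0, 642]) cube([824, 231, 25]);
translate([18, 0, 963]) cube([824, 231, 25]);
translate([18, 0, 1284]) cube([824, 231, 25]);
translate([18, 0, 1605]) cube([824, 231, 25]);


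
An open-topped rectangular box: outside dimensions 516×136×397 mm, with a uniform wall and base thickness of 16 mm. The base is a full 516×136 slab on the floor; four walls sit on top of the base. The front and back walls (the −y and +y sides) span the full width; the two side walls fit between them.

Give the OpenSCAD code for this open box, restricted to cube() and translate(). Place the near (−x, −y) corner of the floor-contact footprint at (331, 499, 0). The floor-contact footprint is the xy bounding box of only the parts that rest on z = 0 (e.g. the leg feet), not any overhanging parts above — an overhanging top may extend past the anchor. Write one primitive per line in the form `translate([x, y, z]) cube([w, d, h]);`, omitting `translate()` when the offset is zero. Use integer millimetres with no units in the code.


translate([331, 499, 0]) cube([516, 136, 16]);
translate([331, 499, 16]) cube([516, 16, 381]);
translate([331, 619, 16]) cube([516, 16, 381]);
translate([331, 515, 16]) cube([16, 104, 381]);
translate([831, 515, 16]) cube([16, 104, 381]);


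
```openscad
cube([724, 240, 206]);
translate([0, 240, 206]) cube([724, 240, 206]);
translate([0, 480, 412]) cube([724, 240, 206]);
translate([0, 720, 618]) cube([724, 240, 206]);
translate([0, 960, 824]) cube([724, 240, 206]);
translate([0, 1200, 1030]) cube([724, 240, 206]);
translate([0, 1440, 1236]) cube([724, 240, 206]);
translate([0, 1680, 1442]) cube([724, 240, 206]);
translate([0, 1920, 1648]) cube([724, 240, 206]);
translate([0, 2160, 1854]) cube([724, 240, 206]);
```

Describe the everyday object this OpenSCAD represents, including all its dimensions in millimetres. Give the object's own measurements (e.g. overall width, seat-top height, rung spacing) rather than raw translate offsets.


A straight staircase of 10 solid steps. Each step is 724 mm wide (x), 240 mm deep (y, the going) and 206 mm tall (the rise). The first step rests on the floor; each subsequent step sits one going further in +y and one rise higher in +z, directly behind and above the previous step with no overlap.


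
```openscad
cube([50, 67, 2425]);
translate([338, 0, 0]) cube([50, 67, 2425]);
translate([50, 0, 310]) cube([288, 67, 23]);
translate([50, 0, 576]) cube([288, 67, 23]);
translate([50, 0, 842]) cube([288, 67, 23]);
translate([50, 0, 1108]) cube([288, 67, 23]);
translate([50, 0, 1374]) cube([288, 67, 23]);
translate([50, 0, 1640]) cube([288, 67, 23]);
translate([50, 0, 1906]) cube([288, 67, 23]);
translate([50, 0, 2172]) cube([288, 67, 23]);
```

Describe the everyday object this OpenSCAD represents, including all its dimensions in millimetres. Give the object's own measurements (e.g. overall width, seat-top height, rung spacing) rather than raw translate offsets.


A straight ladder. Two 50×67 mm vertical rails, 2425 mm tall, stand 388 mm apart (outside-to-outside) with their front faces coplanar on the −y side. 8 rungs, each 67 mm deep and 23 mm tall, span between the inner faces of the rails, front faces flush with the rails. The lowest rung's underside is at z = 310 mm and rungs are spaced 266 mm apart (underside to underside).


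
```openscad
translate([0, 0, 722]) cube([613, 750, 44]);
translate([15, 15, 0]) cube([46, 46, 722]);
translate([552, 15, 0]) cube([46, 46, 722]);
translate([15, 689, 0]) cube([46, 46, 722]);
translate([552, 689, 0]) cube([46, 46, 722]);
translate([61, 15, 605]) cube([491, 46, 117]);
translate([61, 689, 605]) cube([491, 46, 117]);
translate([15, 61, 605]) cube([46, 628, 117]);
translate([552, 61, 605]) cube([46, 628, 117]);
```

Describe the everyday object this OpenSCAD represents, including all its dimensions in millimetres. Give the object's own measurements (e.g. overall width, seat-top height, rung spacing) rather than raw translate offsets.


A rectangular dining table. The top is 613×750×44 mm with its upper surface at z = 766 mm. It stands on four 46×46 mm square legs, each inset 15 mm from the nearest pair of top edges, running from the floor to the underside of the top. Four apron rails, 46 mm thick and 117 mm tall, run between adjacent legs with their top edges flush with the underside of the top and their outer faces flush with the legs' outer faces.


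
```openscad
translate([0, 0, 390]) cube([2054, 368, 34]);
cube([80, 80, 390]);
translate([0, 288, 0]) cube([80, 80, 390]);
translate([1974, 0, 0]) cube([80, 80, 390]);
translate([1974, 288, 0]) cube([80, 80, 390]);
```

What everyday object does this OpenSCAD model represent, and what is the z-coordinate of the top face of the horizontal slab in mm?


A bench. The seat-top height is 424 mm.

A long slab on four corner posts — a bench. The slab sits at z = 390 with thickness 34, so the top is 390 + 34 = 424 mm.


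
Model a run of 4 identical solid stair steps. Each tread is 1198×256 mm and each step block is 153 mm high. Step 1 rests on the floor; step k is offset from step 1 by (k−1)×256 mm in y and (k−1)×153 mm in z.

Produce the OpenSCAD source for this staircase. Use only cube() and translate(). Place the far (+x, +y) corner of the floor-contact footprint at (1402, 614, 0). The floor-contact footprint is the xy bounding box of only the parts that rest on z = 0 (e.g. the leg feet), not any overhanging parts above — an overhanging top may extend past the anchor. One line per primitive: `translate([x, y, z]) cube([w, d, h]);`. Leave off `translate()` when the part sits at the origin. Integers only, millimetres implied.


translate([204, 358, 0]) cube([1198, 256, 153]);
translate([204, 614, 153]) cube([1198, 256, 153]);
translate([204, 870, 306]) cube([1198, 256, 153]);
translate([204, 1126, 459]) cube([1198, 256, 153]);


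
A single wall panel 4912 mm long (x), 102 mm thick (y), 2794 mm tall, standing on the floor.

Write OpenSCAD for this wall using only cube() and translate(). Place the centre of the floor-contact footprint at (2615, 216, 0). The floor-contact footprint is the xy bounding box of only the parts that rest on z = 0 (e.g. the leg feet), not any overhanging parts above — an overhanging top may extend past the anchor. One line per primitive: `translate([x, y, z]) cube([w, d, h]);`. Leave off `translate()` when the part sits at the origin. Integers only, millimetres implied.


translate([159, 165, 0]) cube([4912, 102, 2794]);


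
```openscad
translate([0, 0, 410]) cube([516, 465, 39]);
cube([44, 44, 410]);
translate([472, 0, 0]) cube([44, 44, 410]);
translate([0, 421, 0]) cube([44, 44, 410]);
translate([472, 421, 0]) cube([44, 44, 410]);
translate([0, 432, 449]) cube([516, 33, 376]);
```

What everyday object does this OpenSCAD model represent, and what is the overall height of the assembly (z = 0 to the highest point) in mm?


A chair. The overall height is 825 mm.

A slab on four corner posts with a tall panel at the back — a chair. The seat slab sits at z = 410 with thickness 39, and the 376 mm backrest starts at the seat top, so the overall height is 410 + 39 + 376 = 825 mm.


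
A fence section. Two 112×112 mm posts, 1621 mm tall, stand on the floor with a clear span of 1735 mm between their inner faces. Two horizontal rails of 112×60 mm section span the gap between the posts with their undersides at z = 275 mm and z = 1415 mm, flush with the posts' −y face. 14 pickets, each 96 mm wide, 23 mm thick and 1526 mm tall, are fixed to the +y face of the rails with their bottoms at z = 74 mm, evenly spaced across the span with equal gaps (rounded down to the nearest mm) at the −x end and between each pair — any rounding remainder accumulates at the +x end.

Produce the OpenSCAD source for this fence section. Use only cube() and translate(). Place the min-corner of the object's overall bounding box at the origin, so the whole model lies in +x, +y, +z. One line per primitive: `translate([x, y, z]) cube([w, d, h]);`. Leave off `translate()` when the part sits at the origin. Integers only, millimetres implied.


cube([112, 112, 1621]);
translate([1847, 0, 0]) cube([112, 112, 1621]);
translate([112, 0, 275]) cube([1735, 112, 60]);
translate([112, 0, 1415]) cube([1735, 112, 60]);
translate([138, 112, 74]) cube([96, 23, 1526]);
translate([260, 112, 74]) cube([96, 23, 1526]);
translate([382, 112, 74]) cube([96, 23, 1526]);
translate([504, 112, 74]) cube([96, 23, 1526]);
translate([626, 112, 74]) cube([96, 23, 1526]);
translate([748, 112, 74]) cube([96, 23, 1526]);
translate([870, 112, 74]) cube([96, 23, 1526]);
translate([992, 112, 74]) cube([96, 23, 1526]);
translate([1114, 112, 74]) cube([96, 23, 1526]);
translate([1236, 112, 74]) cube([96, 23, 1526]);
translate([1358, 112, 74]) cube([96, 23, 1526]);
translate([1480, 112, 74]) cube([96, 23, 1526]);
translate([1602, 112, 74]) cube([96, 23, 1526]);
translate([1724, 112, 74]) cube([96, 23, 1526]);


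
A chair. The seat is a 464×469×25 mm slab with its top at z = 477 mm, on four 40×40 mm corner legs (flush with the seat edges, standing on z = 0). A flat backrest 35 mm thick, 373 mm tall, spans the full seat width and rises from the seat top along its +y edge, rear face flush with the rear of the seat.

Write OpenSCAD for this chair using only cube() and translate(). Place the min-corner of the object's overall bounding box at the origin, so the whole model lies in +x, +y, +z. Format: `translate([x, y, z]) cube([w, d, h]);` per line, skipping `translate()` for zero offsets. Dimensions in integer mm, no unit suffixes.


translate([0, 0, 452]) cube([464, 469, 25]);
cube([40, 40, 452]);
translate([424, 0, 0]) cube([40, 40, 452]);
translate([0, 429, 0]) cube([40, 40, 452]);
translate([424, 429, 0]) cube([40, 40, 452]);
translate([0, 434, 477]) cube([464, 35, 373]);


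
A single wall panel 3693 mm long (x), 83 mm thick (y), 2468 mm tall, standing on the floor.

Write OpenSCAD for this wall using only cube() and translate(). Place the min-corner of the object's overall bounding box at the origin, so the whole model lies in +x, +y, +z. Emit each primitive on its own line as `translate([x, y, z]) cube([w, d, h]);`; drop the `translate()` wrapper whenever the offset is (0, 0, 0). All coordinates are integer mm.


cube([3693, 83, 2468]);


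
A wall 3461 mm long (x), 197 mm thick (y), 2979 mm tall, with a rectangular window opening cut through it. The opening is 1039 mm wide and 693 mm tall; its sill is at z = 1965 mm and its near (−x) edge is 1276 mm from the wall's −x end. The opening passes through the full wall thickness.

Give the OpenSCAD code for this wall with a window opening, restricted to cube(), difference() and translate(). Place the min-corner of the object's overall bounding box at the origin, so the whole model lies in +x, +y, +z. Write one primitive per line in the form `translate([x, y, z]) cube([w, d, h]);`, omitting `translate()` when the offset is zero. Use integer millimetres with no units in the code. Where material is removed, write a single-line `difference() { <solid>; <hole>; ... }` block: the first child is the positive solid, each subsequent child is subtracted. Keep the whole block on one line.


difference() { cube([3461, 197, 2979]); translate([1276, 0, 1965]) cube([1039, 197, 693]); }


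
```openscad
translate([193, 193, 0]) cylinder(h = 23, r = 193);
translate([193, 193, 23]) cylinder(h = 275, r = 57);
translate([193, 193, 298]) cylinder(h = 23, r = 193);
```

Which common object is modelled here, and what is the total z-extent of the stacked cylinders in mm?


A spool. The overall height is 321 mm.

Three coaxial cylinders, large–small–large — a spool. Two 23 mm flanges and a 275 mm core give 23 + 275 + 23 = 321 mm.


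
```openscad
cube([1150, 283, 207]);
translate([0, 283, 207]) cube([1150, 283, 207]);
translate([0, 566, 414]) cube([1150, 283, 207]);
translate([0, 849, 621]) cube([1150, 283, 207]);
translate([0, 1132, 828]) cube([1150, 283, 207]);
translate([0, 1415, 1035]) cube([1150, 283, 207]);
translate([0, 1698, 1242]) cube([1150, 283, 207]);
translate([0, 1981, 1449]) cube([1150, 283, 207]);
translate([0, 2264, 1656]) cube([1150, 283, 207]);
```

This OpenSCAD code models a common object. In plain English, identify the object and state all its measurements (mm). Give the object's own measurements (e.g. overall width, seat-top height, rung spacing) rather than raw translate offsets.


A straight staircase of 9 solid steps. Each step is 1150 mm wide (x), 283 mm deep (y, the going) and 207 mm tall (the rise). The first step rests on the floor; each subsequent step sits one going further in +y and one rise higher in +z, directly behind and above the previous step with no overlap.


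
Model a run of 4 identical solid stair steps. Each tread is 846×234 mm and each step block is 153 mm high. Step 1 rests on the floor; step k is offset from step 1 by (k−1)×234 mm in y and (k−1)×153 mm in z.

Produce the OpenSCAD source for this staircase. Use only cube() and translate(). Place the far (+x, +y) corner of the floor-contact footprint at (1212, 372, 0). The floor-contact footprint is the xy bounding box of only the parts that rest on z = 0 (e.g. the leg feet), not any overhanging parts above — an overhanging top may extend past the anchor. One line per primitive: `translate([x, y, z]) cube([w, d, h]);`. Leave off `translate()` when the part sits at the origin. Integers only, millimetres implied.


translate([366, 138, 0]) cube([846, 234, 153]);
translate([366, 372, 153]) cube([846, 234, 153]);
translate([366, 606, 306]) cube([846, 234, 153]);
translate([366, 840, 459]) cube([846, 234, 153]);


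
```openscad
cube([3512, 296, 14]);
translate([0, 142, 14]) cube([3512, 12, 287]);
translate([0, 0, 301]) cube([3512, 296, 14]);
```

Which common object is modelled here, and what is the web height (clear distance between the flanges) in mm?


An I-beam. The web height is 287 mm.

Two wide flanges with a thin centred web — an I-beam. Overall 315 mm minus two 14 mm flanges gives a web of 315 − 2·14 = 287 mm.


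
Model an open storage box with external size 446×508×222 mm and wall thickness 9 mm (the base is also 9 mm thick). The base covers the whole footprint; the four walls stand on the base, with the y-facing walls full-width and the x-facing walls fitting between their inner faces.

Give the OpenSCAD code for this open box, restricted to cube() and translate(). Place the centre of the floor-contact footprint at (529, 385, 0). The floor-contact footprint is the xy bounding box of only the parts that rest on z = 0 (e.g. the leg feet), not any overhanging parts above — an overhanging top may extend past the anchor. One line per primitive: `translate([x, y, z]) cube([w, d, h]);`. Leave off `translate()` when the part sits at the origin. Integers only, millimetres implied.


translate([306, 131, 0]) cube([446, 508, 9]);
translate([306, 131, 9]) cube([446, 9, 213]);
translate([306, 630, 9]) cube([446, 9, 213]);
translate([306, 140, 9]) cube([9, 490, 213]);
translate([743, 140, 9]) cube([9, 490, 213]);
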